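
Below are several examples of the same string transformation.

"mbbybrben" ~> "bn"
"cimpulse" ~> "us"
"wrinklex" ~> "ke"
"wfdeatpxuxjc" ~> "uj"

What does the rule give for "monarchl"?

What's happening: keep every other character starting from the first (positions 1st, 3rd, 5th, ...), then keep only the last 2 characters.
On "monarchl" that produces "rh".

rh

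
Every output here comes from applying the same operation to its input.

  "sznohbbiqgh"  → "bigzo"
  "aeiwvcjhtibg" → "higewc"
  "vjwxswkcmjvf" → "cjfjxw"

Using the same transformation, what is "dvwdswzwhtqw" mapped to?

What's happening: keep every other character starting from the second (positions 2nd, 4th, 6th, ...), then move the last 3 characters to the front (rotate right by 3).
Working it through for "dvwdswzwhtqw": intermediate "vdwwtw", final "wtwvdw".
(Check on "sznohbbiqgh": → "zobig" → "bigzo" ✓)

wtwvdw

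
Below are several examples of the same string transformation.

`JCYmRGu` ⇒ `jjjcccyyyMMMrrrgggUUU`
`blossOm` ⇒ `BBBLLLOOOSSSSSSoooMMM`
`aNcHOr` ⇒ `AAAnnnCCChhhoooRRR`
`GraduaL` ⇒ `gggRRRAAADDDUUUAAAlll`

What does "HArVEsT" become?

hhhaaaRRRvvveeeSSSttt

The rule is to repeat every character 3 times, then flip the case of every letter.
"HArVEsT" → "HHHAAArrrVVVEEEsssTTT" → "hhhaaaRRRvvveeeSSSttt".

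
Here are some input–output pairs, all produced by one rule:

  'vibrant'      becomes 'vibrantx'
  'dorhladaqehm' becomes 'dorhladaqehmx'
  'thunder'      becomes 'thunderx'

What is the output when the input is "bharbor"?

bharborx

The pattern: append "x".
"bharbor" → "bharborx".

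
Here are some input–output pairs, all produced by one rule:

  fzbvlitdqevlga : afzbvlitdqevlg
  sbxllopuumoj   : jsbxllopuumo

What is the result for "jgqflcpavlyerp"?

Looking at the pairs, the operation is to move the last character to the front.
So "jgqflcpavlyerp" becomes "pjgqflcpavlyer".

pjgqflcpavlyer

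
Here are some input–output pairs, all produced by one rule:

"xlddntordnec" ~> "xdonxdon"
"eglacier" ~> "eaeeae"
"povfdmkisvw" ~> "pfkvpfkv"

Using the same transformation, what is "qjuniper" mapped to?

What's happening: keep one character in every 3, starting at position 1 (positions 1st, 4th, 7th, ...), then write the whole string twice.
Starting from "qjuniper": after the first operation, "qne"; after the second, "qneqne".

qneqne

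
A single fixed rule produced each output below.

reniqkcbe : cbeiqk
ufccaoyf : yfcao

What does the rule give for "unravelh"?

The transformation: delete the first 3 characters, then move the first 3 characters to the end (rotate left by 3).
Applying both steps to "unravelh": "avelh", then "lhave".

lhave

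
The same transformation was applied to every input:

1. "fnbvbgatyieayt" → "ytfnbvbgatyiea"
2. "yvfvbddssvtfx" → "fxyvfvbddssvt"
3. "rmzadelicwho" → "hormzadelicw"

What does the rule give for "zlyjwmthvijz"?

jzzlyjwmthvi

The pattern: move the last 2 characters to the front (rotate right by 2).
For "zlyjwmthvijz" the result is "jzzlyjwmthvi".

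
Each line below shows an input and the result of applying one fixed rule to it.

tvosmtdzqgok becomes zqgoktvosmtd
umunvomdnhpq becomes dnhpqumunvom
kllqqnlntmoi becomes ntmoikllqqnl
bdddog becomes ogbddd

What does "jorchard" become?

ardjorch

The rule is to swap the front and back halves of the string, then move the first character to the end.
For "jorchard", step one produces "hardjorc"; step two turns that into "ardjorch".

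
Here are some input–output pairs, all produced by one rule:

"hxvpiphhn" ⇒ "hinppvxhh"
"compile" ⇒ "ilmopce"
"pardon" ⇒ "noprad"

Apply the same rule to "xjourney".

noruxyej

Each output is the input with this applied: sort the characters into alphabetical order, then move the first 2 characters to the end (rotate left by 2).
For "xjourney", step one produces "ejnoruxy"; step two turns that into "noruxyej".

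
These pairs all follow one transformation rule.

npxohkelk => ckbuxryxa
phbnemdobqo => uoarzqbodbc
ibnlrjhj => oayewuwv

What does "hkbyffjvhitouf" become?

xolsswiuvgbhsu

Each output is the input with this applied: move the first character to the end, then shift every letter 13 places forward in the alphabet (wrapping around) — i.e. ROT13.
"hkbyffjvhitouf" → "xolsswiuvgbhsu".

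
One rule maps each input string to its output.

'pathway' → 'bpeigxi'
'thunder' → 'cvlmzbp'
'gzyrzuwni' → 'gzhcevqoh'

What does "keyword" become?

The rule is to move the first 2 characters to the end (rotate left by 2), then shift every letter 8 places forward in the alphabet (wrapping around).
Applying both steps to "keyword": "ywordke", then "gewzlsm".

gewzlsm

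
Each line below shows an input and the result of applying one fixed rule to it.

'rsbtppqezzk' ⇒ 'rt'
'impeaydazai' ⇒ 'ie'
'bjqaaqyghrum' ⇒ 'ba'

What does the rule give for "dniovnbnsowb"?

Rule — keep one character in every 3, starting at position 1 (positions 1st, 4th, 7th, ...), then keep only the first 2 characters.
Applying both steps to "dniovnbnsowb": "dobo", then "do".

do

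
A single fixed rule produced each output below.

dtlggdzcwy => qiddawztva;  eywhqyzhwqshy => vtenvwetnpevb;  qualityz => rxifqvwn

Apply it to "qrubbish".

The rule is to shift every letter 3 places backward in the alphabet (wrapping around), then move the first character to the end.
On "qrubbish": the first step gives "noryyfpe", and the second then gives "oryyfpen".
(Check on "qualityz": → "nrxifqvw" → "rxifqvwn" ✓)

oryyfpen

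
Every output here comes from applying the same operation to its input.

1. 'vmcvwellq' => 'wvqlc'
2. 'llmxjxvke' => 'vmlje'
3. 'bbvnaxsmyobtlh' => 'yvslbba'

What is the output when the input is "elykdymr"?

The pattern: keep every other character starting from the first (positions 1st, 3rd, 5th, ...), then sort the characters into reverse alphabetical order.
Applying both steps to "elykdymr": "eydm", then "ymed".

ymed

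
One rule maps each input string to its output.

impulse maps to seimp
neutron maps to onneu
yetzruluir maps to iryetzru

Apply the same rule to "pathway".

aypat

The pattern: move the last 2 characters to the front (rotate right by 2), then delete the last 2 characters.
On "pathway": the first step gives "aypathw", and the second then gives "aypat".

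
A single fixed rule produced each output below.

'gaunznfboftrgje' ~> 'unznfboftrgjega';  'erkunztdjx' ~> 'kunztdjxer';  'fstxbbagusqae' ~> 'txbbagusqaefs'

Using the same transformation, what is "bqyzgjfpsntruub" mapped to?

yzgjfpsntruubbq

The transformation: move the first 2 characters to the end (rotate left by 2).
So "bqyzgjfpsntruub" becomes "yzgjfpsntruubbq".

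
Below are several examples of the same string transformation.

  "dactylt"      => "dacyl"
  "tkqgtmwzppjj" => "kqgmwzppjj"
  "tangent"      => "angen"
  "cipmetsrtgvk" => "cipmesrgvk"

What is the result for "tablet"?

able

Looking at the pairs, the operation is to remove every "t".
So "tablet" becomes "able".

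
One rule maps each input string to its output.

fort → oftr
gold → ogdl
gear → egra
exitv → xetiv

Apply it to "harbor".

The rule is to swap each adjacent pair of characters (1↔2, 3↔4, ...).
On "harbor" that produces "ahbrro".

ahbrro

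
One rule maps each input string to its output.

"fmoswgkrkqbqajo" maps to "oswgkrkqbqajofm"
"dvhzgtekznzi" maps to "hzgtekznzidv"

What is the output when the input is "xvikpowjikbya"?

The pattern: move the first 2 characters to the end (rotate left by 2).
Doing the same to "xvikpowjikbya": "ikpowjikbyaxv".

ikpowjikbyaxv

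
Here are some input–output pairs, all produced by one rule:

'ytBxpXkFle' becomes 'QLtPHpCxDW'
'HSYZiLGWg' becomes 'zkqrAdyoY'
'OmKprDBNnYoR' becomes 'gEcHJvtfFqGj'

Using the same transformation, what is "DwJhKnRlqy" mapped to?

vObZcFjDIQ

The rule is to shift every letter 8 places backward in the alphabet (wrapping around), then flip the case of every letter.
Working it through for "DwJhKnRlqy": intermediate "VoBzCfJdiq", final "vObZcFjDIQ".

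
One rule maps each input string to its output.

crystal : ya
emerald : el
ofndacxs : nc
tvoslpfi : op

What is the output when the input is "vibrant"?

bn

Rule — keep one character in every 3, starting at position 3 (positions 3rd, 6th, 9th, ...).
For "vibrant" the result is "bn".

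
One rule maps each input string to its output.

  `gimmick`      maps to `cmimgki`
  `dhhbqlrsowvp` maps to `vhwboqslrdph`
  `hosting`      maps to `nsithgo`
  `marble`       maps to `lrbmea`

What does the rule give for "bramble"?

Rule — take characters alternately from the front and the back (1st, last, 2nd, 2nd-last, ...), then move the first 3 characters to the end (rotate left by 3).
For "bramble", step one produces "berlabm"; step two turns that into "labmber".

labmber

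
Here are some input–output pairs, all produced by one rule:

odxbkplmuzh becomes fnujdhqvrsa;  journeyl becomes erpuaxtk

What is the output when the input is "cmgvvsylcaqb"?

Rule — shift every letter 6 places forward in the alphabet (wrapping around), then move the last 2 characters to the front (rotate right by 2).
Applying both steps to "cmgvvsylcaqb": "ismbbyerigwh", then "whismbbyerig".
(Check on "journeyl": → "puaxtker" → "erpuaxtk" ✓)

whismbbyerig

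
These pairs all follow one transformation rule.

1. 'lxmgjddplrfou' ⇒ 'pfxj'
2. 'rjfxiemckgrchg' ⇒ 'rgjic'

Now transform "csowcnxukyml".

Rule — keep one character in every 3, starting at position 2 (positions 2nd, 5th, 8th, ...), then move the last 2 characters to the front (rotate right by 2).
Starting from "csowcnxukyml": after the first operation, "scum"; after the second, "umsc".
(Check on "lxmgjddplrfou": → "xjpf" → "pfxj" ✓)

umsc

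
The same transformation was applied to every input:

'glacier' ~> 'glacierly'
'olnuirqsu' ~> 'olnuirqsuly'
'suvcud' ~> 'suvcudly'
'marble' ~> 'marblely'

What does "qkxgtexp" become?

qkxgtexply

Each output is the input with this applied: append "ly".
For "qkxgtexp" the result is "qkxgtexply".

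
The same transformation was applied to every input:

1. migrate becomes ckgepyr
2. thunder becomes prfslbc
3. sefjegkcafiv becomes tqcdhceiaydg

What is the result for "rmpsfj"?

hpknqd

Each output is the input with this applied: shift every letter 2 places backward in the alphabet (wrapping around), then move the last character to the front.
Applying that to "rmpsfj" gives "hpknqd".
(Check on "sefjegkcafiv": → "qcdhceiaydgt" → "tqcdhceiaydg" ✓)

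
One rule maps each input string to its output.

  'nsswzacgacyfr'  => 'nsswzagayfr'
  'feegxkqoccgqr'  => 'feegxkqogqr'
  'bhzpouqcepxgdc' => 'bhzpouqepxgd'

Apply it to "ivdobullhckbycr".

Rule — remove every "c".
Doing the same to "ivdobullhckbycr": "ivdobullhkbyr".

ivdobullhkbyr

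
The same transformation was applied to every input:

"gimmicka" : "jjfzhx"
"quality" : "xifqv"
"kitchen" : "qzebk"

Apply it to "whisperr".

fpmboo

The transformation: shift every letter 3 places backward in the alphabet (wrapping around), then delete the first 2 characters.
On "whisperr": the first step gives "tefpmboo", and the second then gives "fpmboo".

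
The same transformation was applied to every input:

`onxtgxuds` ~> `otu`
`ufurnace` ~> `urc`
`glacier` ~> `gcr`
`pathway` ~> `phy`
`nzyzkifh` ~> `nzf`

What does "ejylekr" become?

elr

The rule is to keep one character in every 3, starting at position 1 (positions 1st, 4th, 7th, ...).
For "ejylekr" the result is "elr".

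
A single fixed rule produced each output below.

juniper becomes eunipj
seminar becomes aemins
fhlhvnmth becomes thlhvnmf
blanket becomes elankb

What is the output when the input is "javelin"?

iavelj

What's happening: delete the last character, then swap the first and last characters.
Doing the same to "javelin": "iavelj".
(Check on "juniper": → "junipe" → "eunipj" ✓)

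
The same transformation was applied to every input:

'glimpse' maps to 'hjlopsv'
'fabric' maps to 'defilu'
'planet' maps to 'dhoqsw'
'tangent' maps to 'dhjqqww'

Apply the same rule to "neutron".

hqqruwx

The rule is to sort the characters into alphabetical order, then shift every letter 3 places forward in the alphabet (wrapping around).
Working it through for "neutron": intermediate "ennortu", final "hqqruwx".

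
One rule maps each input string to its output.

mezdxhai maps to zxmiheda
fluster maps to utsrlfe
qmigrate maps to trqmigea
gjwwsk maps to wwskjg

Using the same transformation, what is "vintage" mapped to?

vtnigea

What's happening: sort the characters into reverse alphabetical order.
On "vintage" that produces "vtnigea".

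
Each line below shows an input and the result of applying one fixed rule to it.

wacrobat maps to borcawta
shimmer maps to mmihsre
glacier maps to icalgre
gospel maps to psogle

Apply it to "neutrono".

ortuenon

The transformation: move the last 2 characters to the front (rotate right by 2), then reverse the string.
So "neutrono" becomes "ortuenon".
(Check on "shimmer": → "ershimm" → "mmihsre" ✓)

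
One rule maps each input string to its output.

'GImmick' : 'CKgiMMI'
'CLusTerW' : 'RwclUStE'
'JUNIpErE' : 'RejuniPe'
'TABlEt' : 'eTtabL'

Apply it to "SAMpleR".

Rule — move the last 2 characters to the front (rotate right by 2), then flip the case of every letter.
Applying both steps to "SAMpleR": "eRSAMpl", then "ErsamPL".

ErsamPL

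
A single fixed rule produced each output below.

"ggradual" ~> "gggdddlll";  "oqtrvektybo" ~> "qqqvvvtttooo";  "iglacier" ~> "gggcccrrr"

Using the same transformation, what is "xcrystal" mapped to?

cccssslll

The transformation: keep one character in every 3, starting at position 2 (positions 2nd, 5th, 8th, ...), then repeat every character 3 times.
Starting from "xcrystal": after the first operation, "csl"; after the second, "cccssslll".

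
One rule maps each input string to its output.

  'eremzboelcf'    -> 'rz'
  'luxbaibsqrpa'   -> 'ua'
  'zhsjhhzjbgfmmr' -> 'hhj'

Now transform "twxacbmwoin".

The rule is to keep one character in every 3, starting at position 2 (positions 2nd, 5th, 8th, ...), then delete the last 2 characters.
"twxacbmwoin" → "wcwn" → "wc".

wc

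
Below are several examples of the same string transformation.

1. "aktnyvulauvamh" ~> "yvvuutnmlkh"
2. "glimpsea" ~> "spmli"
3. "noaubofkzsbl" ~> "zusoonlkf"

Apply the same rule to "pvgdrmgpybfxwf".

yxwvrppmggf

The rule is to sort the characters into reverse alphabetical order, then delete the last 3 characters.
Applying both steps to "pvgdrmgpybfxwf": "yxwvrppmggffdb", then "yxwvrppmggf".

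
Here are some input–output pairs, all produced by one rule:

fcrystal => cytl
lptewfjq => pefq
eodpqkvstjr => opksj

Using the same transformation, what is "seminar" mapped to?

The rule is to keep every other character starting from the second (positions 2nd, 4th, 6th, ...).
So "seminar" becomes "eia".

eia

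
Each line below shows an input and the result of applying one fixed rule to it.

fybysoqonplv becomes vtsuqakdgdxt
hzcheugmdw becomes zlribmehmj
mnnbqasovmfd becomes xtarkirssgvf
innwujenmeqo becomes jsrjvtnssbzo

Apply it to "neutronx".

wtscsjzy

Each output is the input with this applied: swap the front and back halves of the string, then shift every letter 5 places forward in the alphabet (wrapping around).
"neutronx" → "ronxneut" → "wtscsjzy".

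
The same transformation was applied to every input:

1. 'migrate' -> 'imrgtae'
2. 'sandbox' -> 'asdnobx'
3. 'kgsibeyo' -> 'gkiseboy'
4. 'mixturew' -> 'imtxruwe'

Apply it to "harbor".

ahbrro

In each case the input is transformed by: swap each adjacent pair of characters (1↔2, 3↔4, ...).
"harbor" → "ahbrro".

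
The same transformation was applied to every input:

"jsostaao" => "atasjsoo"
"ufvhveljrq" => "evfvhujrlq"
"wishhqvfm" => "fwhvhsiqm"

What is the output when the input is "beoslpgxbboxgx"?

The transformation: sort the characters into alphabetical order, then take characters alternately from the front and the back (1st, last, 2nd, 2nd-last, ...).
For "beoslpgxbboxgx", step one produces "bbbeggloopsxxx"; step two turns that into "bxbxbxesgpgolo".

bxbxbxesgpgolo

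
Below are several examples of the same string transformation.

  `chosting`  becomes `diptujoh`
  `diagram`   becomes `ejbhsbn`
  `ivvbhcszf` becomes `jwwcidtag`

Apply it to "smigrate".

tnjhsbuf

The transformation: shift every letter 1 place forward in the alphabet (wrapping around).
"smigrate" → "tnjhsbuf".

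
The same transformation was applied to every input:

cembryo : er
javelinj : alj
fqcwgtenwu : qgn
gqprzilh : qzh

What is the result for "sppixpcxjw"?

pxx

Each output is the input with this applied: keep one character in every 3, starting at position 2 (positions 2nd, 5th, 8th, ...).
Applying that to "sppixpcxjw" gives "pxx".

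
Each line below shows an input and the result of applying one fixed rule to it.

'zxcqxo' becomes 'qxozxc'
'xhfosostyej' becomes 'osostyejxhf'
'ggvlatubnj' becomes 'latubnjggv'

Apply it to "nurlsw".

lswnur

The rule is to move the first 3 characters to the end (rotate left by 3).
Applying that to "nurlsw" gives "lswnur".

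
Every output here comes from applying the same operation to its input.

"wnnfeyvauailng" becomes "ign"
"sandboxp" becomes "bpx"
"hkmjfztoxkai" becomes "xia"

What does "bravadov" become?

avo

The transformation: swap each adjacent pair of characters (1↔2, 3↔4, ...), then keep only the last 3 characters.
Applying both steps to "bravadov": "rbvadavo", then "avo".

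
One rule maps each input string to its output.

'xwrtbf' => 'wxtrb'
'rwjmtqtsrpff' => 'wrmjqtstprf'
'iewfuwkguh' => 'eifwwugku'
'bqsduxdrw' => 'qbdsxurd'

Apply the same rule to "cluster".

lcsuet

Looking at the pairs, the operation is to delete the last character, then swap each adjacent pair of characters (1↔2, 3↔4, ...).
Working it through for "cluster": intermediate "cluste", final "lcsuet".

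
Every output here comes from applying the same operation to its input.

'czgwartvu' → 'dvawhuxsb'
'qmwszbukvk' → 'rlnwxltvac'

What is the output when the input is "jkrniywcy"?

Rule — take characters alternately from the front and the back (1st, last, 2nd, 2nd-last, ...), then shift every letter 1 place forward in the alphabet (wrapping around).
"jkrniywcy" → "jykcrwnyi" → "kzldsxozj".

kzldsxozj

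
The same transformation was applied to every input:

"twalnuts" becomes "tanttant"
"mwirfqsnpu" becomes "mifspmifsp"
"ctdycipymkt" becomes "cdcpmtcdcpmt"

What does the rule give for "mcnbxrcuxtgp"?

mnxcxgmnxcxg

The transformation: keep every other character starting from the first (positions 1st, 3rd, 5th, ...), then write the whole string twice.
For "mcnbxrcuxtgp" the result is "mnxcxgmnxcxg".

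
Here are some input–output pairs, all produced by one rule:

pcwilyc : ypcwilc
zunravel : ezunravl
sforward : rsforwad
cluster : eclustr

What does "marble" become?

lmarbe

The rule is to move the last character to the front, then swap the first and last characters.
Working it through for "marble": intermediate "emarbl", final "lmarbe".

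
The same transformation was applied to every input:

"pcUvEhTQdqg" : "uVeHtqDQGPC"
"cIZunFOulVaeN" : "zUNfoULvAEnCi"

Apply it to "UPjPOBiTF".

In each case the input is transformed by: flip the case of every letter, then move the first 2 characters to the end (rotate left by 2).
Working it through for "UPjPOBiTF": intermediate "upJpobItf", final "JpobItfup".

JpobItfup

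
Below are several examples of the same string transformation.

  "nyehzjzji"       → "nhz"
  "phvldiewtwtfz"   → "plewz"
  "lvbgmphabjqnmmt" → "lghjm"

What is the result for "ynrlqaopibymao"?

yloba

The transformation: keep one character in every 3, starting at position 1 (positions 1st, 4th, 7th, ...).
On "ynrlqaopibymao" that produces "yloba".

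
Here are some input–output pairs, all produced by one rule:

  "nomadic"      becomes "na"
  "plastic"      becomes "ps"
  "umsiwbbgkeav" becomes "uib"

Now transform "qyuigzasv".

Looking at the pairs, the operation is to keep one character in every 3, starting at position 1 (positions 1st, 4th, 7th, ...), then delete the last character.
Applying both steps to "qyuigzasv": "qia", then "qi".

qi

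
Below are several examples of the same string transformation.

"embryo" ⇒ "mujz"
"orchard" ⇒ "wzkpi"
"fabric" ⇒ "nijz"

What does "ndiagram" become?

In each case the input is transformed by: shift every letter 8 places forward in the alphabet (wrapping around), then delete the last 2 characters.
"ndiagram" → "vlqioziu" → "vlqioz".

vlqioz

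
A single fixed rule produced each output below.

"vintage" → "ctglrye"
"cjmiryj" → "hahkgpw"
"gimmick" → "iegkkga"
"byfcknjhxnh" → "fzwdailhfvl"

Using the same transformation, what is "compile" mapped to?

The transformation: move the last character to the front, then shift every letter 2 places backward in the alphabet (wrapping around).
Doing the same to "compile": "camkngj".
(Check on "gimmick": → "kgimmic" → "iegkkga" ✓)

camkngj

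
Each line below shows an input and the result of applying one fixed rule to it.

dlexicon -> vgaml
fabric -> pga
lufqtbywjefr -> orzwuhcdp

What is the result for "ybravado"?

In each case the input is transformed by: delete the first 3 characters, then shift every letter 2 places backward in the alphabet (wrapping around).
Working it through for "ybravado": intermediate "avado", final "ytybm".

ytybm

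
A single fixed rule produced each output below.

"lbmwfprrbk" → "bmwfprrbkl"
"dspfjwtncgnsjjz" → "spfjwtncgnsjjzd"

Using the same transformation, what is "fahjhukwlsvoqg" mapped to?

What's happening: move the first character to the end.
Doing the same to "fahjhukwlsvoqg": "ahjhukwlsvoqgf".

ahjhukwlsvoqgf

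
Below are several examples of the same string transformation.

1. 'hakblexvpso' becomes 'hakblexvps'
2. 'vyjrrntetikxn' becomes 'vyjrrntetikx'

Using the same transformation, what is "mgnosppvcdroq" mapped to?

mgnosppvcdro

Looking at the pairs, the operation is to delete the last character.
"mgnosppvcdroq" → "mgnosppvcdro".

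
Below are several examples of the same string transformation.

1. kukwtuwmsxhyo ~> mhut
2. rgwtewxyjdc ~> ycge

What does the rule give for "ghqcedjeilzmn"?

ezhe

Looking at the pairs, the operation is to keep one character in every 3, starting at position 2 (positions 2nd, 5th, 8th, ...), then swap the front and back halves of the string.
On "ghqcedjeilzmn": the first step gives "heez", and the second then gives "ezhe".
(Check on "kukwtuwmsxhyo": → "utmh" → "mhut" ✓)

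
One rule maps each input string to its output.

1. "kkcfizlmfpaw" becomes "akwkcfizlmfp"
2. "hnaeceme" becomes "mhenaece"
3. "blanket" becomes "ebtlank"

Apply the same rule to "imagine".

niemagi

Rule — swap the first and last characters, then move the last 2 characters to the front (rotate right by 2).
For "imagine", step one produces "emagini"; step two turns that into "niemagi".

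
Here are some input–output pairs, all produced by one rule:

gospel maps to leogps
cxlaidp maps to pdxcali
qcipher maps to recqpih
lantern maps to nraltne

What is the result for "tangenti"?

The pattern: move the last 2 characters to the front (rotate right by 2), then swap each adjacent pair of characters (1↔2, 3↔4, ...).
Starting from "tangenti": after the first operation, "titangen"; after the second, "itatgnne".

itatgnne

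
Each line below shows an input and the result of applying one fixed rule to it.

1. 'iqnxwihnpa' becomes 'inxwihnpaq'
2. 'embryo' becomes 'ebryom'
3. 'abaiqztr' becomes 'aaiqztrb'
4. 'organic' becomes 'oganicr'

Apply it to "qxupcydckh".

Each output is the input with this applied: move the first character to the end, then swap the first and last characters.
"qxupcydckh" → "xupcydckhq" → "qupcydckhx".
(Check on "embryo": → "mbryoe" → "ebryom" ✓)

qupcydckhx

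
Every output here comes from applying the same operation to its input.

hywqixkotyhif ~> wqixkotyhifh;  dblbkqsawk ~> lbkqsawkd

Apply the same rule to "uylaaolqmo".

Each output is the input with this applied: move the first 2 characters to the end (rotate left by 2), then delete the last character.
Applying both steps to "uylaaolqmo": "laaolqmouy", then "laaolqmou".
(Check on "dblbkqsawk": → "lbkqsawkdb" → "lbkqsawkd" ✓)

laaolqmou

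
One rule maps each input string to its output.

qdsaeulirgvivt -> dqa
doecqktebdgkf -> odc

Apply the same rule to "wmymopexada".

Rule — swap each adjacent pair of characters (1↔2, 3↔4, ...), then keep only the first 3 characters.
Applying both steps to "wmymopexada": "mwmypoxedaa", then "mwm".

mwm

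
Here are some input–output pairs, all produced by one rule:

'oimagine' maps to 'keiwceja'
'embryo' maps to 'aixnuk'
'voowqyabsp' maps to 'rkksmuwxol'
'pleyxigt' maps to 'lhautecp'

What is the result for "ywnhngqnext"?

In each case the input is transformed by: shift every letter 4 places backward in the alphabet (wrapping around).
Applying that to "ywnhngqnext" gives "usjdjcmjatp".

usjdjcmjatp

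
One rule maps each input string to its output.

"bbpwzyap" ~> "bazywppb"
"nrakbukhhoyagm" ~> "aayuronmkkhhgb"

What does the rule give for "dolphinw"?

Looking at the pairs, the operation is to sort the characters into reverse alphabetical order, then move the last 2 characters to the front (rotate right by 2).
On "dolphinw": the first step gives "wponlihd", and the second then gives "hdwponli".

hdwponli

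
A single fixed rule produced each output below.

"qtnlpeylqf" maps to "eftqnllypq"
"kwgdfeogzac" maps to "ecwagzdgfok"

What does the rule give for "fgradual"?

dlgaruaf

Rule — take characters alternately from the front and the back (1st, last, 2nd, 2nd-last, ...), then swap the first and last characters.
Applying both steps to "fgradual": "flgaruad", then "dlgaruaf".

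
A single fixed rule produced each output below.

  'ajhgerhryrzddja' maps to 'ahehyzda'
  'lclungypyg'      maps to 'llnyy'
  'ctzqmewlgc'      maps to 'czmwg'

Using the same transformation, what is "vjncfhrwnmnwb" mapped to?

What's happening: keep every other character starting from the first (positions 1st, 3rd, 5th, ...).
"vjncfhrwnmnwb" → "vnfrnnb".

vnfrnnb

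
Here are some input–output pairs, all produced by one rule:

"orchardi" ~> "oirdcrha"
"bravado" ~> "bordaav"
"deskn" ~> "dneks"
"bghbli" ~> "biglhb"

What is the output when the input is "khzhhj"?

In each case the input is transformed by: take characters alternately from the front and the back (1st, last, 2nd, 2nd-last, ...).
"khzhhj" → "kjhhzh".

kjhhzh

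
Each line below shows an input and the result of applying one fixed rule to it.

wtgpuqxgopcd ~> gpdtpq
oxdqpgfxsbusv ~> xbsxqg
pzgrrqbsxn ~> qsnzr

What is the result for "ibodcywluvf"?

ylvbd

The rule is to keep every other character starting from the second (positions 2nd, 4th, 6th, ...), then move the last 3 characters to the front (rotate right by 3).
"ibodcywluvf" → "bdylv" → "ylvbd".
(Check on "wtgpuqxgopcd": → "tpqgpd" → "gpdtpq" ✓)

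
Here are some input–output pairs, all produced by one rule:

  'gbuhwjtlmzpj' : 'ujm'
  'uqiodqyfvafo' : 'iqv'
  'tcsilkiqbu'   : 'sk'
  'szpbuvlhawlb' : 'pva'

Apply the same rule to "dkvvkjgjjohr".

vjj

The transformation: delete the last 3 characters, then keep one character in every 3, starting at position 3 (positions 3rd, 6th, 9th, ...).
On "dkvvkjgjjohr": the first step gives "dkvvkjgjj", and the second then gives "vjj".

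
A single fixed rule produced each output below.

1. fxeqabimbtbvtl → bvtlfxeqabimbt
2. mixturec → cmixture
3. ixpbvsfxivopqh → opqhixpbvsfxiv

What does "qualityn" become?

nquality

The rule is to swap the front and back halves of the string, then move the first 3 characters to the end (rotate left by 3).
Applying that to "qualityn" gives "nquality".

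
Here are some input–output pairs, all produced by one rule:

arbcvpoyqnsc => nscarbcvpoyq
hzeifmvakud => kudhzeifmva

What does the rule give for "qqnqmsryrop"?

Each output is the input with this applied: move the last 3 characters to the front (rotate right by 3).
So "qqnqmsryrop" becomes "ropqqnqmsry".

ropqqnqmsry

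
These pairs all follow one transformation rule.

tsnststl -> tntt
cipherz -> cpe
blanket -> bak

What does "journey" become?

What's happening: delete the last character, then keep every other character starting from the first (positions 1st, 3rd, 5th, ...).
"journey" → "journe" → "jun".

jun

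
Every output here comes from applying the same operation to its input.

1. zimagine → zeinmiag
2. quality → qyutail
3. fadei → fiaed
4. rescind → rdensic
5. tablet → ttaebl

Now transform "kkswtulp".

What's happening: take characters alternately from the front and the back (1st, last, 2nd, 2nd-last, ...).
Applying that to "kkswtulp" gives "kpklsuwt".

kpklsuwt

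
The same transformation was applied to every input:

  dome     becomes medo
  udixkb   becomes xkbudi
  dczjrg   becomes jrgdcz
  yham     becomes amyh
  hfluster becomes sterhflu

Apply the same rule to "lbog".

Looking at the pairs, the operation is to swap the front and back halves of the string.
"lbog" → "oglb".

oglb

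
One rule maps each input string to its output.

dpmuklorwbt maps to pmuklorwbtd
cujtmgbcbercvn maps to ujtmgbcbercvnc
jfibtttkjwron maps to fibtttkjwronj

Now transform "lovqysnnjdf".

ovqysnnjdfl

What's happening: move the first character to the end.
So "lovqysnnjdf" becomes "ovqysnnjdfl".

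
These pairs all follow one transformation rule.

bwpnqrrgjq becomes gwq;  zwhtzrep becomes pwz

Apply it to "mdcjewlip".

ide

Rule — keep one character in every 3, starting at position 2 (positions 2nd, 5th, 8th, ...), then move the last character to the front.
So "mdcjewlip" becomes "ide".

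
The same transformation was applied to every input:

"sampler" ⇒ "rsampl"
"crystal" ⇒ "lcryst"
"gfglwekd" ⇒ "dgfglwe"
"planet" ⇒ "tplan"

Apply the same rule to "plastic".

cplast

What's happening: move the last 2 characters to the front (rotate right by 2), then delete the first character.
On "plastic": the first step gives "icplast", and the second then gives "cplast".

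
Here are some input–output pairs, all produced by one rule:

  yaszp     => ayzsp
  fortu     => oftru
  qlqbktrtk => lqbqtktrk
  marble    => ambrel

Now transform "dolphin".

odplihn

What's happening: swap each adjacent pair of characters (1↔2, 3↔4, ...).
For "dolphin" the result is "odplihn".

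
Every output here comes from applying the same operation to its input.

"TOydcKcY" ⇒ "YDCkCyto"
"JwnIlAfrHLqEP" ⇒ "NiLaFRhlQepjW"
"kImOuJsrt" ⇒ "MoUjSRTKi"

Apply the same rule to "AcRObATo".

roBatOaC

In each case the input is transformed by: flip the case of every letter, then move the first 2 characters to the end (rotate left by 2).
"AcRObATo" → "roBatOaC".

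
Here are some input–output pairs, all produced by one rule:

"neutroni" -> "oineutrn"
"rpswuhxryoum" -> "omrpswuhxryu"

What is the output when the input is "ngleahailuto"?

The pattern: move the last 2 characters to the front (rotate right by 2), then swap the first and last characters.
"ngleahailuto" → "tongleahailu" → "uongleahailt".

uongleahailt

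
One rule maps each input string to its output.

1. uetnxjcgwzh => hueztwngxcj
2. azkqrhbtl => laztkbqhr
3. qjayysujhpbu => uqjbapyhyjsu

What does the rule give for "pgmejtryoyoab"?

The transformation: swap the first and last characters, then take characters alternately from the front and the back (1st, last, 2nd, 2nd-last, ...).
"pgmejtryoyoab" → "bgmejtryoyoap" → "bpgamoeyjotyr".

bpgamoeyjotyr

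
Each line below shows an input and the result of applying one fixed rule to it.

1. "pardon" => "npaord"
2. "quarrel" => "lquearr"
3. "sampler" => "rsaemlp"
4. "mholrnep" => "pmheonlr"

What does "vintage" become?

Rule — swap the first and last characters, then take characters alternately from the front and the back (1st, last, 2nd, 2nd-last, ...).
"vintage" → "eintagv" → "evignat".

evignat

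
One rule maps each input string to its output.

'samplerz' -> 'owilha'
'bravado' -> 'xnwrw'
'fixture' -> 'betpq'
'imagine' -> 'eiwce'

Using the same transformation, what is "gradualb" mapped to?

cnwzqw

The transformation: delete the last 2 characters, then shift every letter 4 places backward in the alphabet (wrapping around).
For "gradualb", step one produces "gradua"; step two turns that into "cnwzqw".
(Check on "samplerz": → "sample" → "owilha" ✓)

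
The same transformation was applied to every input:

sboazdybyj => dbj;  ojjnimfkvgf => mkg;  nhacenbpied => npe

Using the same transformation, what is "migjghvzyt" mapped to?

The pattern: keep every other character starting from the second (positions 2nd, 4th, 6th, ...), then keep only the last 3 characters.
Starting from "migjghvzyt": after the first operation, "ijhzt"; after the second, "hzt".

hzt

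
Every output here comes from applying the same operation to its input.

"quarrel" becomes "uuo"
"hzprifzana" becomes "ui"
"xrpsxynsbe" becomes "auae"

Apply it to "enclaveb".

oe

The transformation: shift every letter 3 places forward in the alphabet (wrapping around), then keep only the vowels.
On "enclaveb": the first step gives "hqfodyhe", and the second then gives "oe".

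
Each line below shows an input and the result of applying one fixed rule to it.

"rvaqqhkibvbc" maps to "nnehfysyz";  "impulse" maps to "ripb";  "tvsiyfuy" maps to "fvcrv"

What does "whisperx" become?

pmbou

What's happening: shift every letter 3 places backward in the alphabet (wrapping around), then delete the first 3 characters.
For "whisperx" the result is "pmbou".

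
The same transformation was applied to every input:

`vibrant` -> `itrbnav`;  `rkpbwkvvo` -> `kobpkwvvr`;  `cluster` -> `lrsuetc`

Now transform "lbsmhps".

In each case the input is transformed by: swap the first and last characters, then swap each adjacent pair of characters (1↔2, 3↔4, ...).
For "lbsmhps", step one produces "sbsmhpl"; step two turns that into "bsmsphl".

bsmsphl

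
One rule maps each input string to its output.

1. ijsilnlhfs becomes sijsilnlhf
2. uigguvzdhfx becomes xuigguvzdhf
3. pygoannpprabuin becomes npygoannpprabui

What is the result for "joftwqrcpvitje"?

ejoftwqrcpvitj

Each output is the input with this applied: move the last character to the front.
Applying that to "joftwqrcpvitje" gives "ejoftwqrcpvitj".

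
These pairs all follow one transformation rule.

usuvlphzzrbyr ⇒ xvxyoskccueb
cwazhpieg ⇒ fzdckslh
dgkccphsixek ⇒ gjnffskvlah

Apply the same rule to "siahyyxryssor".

vldkbbaubvvr

Each output is the input with this applied: delete the last character, then shift every letter 3 places forward in the alphabet (wrapping around).
On "siahyyxryssor": the first step gives "siahyyxrysso", and the second then gives "vldkbbaubvvr".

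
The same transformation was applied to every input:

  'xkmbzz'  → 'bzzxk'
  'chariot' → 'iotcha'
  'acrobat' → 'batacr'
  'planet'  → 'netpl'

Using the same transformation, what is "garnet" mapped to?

netga

The rule is to move the last 3 characters to the front (rotate right by 3), then delete the last character.
For "garnet", step one produces "netgar"; step two turns that into "netga".
(Check on "acrobat": → "batacro" → "batacr" ✓)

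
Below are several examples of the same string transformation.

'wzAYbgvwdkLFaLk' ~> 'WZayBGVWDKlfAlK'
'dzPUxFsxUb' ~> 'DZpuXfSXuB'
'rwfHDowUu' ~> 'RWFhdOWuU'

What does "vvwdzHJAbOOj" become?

VVWDZhjaBooJ

The rule is to flip the case of every letter.
So "vvwdzHJAbOOj" becomes "VVWDZhjaBooJ".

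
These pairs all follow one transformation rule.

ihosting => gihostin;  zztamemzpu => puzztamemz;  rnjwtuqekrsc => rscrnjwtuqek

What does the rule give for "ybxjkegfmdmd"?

What's happening: swap the front and back halves of the string, then move the first 3 characters to the end (rotate left by 3).
On "ybxjkegfmdmd": the first step gives "gfmdmdybxjke", and the second then gives "dmdybxjkegfm".

dmdybxjkegfm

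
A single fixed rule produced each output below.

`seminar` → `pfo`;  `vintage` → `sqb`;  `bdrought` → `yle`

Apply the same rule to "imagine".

fdb

The rule is to shift every letter 3 places backward in the alphabet (wrapping around), then keep one character in every 3, starting at position 1 (positions 1st, 4th, 7th, ...).
For "imagine", step one produces "fjxdfkb"; step two turns that into "fdb".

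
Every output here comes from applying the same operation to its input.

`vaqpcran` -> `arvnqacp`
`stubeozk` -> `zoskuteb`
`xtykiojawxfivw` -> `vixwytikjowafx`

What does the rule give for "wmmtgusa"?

suwammgt

What's happening: move the last 3 characters to the front (rotate right by 3), then swap each adjacent pair of characters (1↔2, 3↔4, ...).
On "wmmtgusa": the first step gives "usawmmtg", and the second then gives "suwammgt".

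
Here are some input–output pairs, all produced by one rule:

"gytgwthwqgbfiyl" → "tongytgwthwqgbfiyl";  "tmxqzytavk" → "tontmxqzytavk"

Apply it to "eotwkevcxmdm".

toneotwkevcxmdm

Each output is the input with this applied: prepend "ton".
For "eotwkevcxmdm" the result is "toneotwkevcxmdm".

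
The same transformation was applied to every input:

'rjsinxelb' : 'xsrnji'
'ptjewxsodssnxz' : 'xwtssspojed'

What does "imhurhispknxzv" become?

Each output is the input with this applied: delete the last 3 characters, then sort the characters into reverse alphabetical order.
Working it through for "imhurhispknxzv": intermediate "imhurhispkn", final "usrpnmkiihh".

usrpnmkiihh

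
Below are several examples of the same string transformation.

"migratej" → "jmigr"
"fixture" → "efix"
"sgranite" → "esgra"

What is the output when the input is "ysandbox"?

xysan

What's happening: move the last character to the front, then delete the last 3 characters.
Starting from "ysandbox": after the first operation, "xysandbo"; after the second, "xysan".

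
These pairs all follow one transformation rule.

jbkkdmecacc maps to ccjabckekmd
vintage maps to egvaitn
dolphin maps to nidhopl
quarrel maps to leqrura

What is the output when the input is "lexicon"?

nolceix

Looking at the pairs, the operation is to move the last character to the front, then take characters alternately from the front and the back (1st, last, 2nd, 2nd-last, ...).
Working it through for "lexicon": intermediate "nlexico", final "nolceix".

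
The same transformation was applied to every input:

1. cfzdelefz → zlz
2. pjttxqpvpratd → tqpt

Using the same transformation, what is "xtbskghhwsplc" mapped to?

Each output is the input with this applied: keep one character in every 3, starting at position 3 (positions 3rd, 6th, 9th, ...).
"xtbskghhwsplc" → "bgwl".

bgwl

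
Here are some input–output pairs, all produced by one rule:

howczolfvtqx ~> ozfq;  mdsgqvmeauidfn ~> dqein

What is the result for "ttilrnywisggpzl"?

trwgz

Rule — keep one character in every 3, starting at position 2 (positions 2nd, 5th, 8th, ...).
So "ttilrnywisggpzl" becomes "trwgz".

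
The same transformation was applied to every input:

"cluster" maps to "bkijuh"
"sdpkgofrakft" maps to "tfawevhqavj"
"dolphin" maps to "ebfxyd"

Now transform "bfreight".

vhuywxj

What's happening: shift every letter 10 places backward in the alphabet (wrapping around), then delete the first character.
"bfreight" → "rvhuywxj" → "vhuywxj".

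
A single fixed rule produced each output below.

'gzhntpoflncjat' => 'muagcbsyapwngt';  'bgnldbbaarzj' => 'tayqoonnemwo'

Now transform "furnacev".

heanpris

The pattern: move the first character to the end, then shift every letter 13 places forward in the alphabet (wrapping around) — i.e. ROT13.
Applying both steps to "furnacev": "urnacevf", then "heanpris".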